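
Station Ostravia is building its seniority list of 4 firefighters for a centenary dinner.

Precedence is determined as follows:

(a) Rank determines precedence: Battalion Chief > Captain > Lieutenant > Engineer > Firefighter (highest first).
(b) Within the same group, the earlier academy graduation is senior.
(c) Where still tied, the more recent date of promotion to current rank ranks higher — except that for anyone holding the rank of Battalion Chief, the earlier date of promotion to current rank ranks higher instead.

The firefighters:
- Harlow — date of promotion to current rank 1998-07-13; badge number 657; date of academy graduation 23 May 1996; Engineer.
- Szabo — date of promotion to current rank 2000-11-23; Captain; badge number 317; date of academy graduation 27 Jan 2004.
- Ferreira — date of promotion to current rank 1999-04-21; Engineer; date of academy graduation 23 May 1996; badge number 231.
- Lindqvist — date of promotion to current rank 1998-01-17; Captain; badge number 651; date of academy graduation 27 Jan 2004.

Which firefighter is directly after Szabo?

By rank: Szabo and Lindqvist (Captain); then Ferreira and Harlow (Engineer).
Szabo and Lindqvist both have date of academy graduation 27 Jan 2004, so the next rule applies.
Among Szabo and Lindqvist, by date of promotion to current rank (later first): Szabo (2000-11-23) before Lindqvist (1998-01-17).
Ferreira and Harlow both have date of academy graduation 23 May 1996, so the next rule applies.
Among Ferreira and Harlow, by date of promotion to current rank (later first): Ferreira (1999-04-21) before Harlow (1998-07-13).
Order: Szabo, Lindqvist, Ferreira, Harlow.

Lindqvist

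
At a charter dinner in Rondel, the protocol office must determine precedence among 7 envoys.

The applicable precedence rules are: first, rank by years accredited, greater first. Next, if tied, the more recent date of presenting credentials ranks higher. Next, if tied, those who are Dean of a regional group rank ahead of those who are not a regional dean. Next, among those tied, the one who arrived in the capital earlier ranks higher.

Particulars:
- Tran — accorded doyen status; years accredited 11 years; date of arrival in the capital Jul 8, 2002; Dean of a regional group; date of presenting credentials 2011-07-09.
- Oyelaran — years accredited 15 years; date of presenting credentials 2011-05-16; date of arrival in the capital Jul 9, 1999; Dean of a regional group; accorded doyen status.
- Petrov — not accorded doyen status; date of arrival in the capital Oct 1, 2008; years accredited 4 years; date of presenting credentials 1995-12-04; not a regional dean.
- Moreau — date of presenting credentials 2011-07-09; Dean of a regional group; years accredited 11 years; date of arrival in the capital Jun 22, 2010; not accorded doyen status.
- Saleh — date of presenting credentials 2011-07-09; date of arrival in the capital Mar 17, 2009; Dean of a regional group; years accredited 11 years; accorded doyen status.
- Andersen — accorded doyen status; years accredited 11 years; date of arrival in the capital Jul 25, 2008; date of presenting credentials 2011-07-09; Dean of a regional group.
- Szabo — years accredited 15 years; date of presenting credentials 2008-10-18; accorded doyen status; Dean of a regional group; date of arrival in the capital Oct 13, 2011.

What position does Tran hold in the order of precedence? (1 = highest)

3

By years accredited (higher first): Oyelaran and Szabo (both 15 years); then Tran, Andersen, Saleh and Moreau (each 11 years); then Petrov (4 years).
Among Oyelaran and Szabo, by date of presenting credentials (later first): Oyelaran (2011-05-16) before Szabo (2008-10-18).
Tran, Andersen, Saleh and Moreau all have date of presenting credentials 2011-07-09, so the next rule applies.
Tran, Andersen, Saleh and Moreau are each Dean of a regional group, so the next rule applies.
Among Tran, Andersen, Saleh and Moreau, by date of arrival in the capital (earlier first): Tran (Jul 8, 2002) before Andersen (Jul 25, 2008) before Saleh (Mar 17, 2009) before Moreau (Jun 22, 2010).
Order: Oyelaran, Szabo, Tran, Andersen, Saleh, Moreau, Petrov. So position 3.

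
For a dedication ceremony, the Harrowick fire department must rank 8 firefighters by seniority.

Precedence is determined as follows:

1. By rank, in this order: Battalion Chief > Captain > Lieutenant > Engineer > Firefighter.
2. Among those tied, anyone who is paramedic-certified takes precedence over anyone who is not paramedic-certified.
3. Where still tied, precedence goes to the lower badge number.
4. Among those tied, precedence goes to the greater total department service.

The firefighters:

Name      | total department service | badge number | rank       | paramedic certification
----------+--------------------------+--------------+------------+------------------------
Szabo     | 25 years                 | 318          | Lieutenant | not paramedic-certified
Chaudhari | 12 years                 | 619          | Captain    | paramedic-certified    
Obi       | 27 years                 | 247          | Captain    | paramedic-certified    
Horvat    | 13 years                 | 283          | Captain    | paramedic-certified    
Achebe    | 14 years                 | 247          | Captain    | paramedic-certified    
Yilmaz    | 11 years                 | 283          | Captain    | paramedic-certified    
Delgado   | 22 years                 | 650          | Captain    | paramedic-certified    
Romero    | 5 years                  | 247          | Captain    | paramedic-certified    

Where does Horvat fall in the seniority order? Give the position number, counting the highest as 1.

By rank: Obi, Achebe, Romero, Horvat, Yilmaz, Chaudhari and Delgado (Captain); then Szabo (Lieutenant).
Obi, Achebe, Romero, Horvat, Yilmaz, Chaudhari and Delgado are each paramedic-certified, so the next rule applies.
Among Obi, Achebe, Romero, Horvat, Yilmaz, Chaudhari and Delgado, by badge number (lower first): Obi, Achebe and Romero (247) before Horvat and Yilmaz (283) before Chaudhari (619) before Delgado (650).
Among Obi, Achebe and Romero, by total department service (higher first): Obi (27 years) before Achebe (14 years) before Romero (5 years).
Among Horvat and Yilmaz, by total department service (higher first): Horvat (13 years) before Yilmaz (11 years).
Order: Obi, Achebe, Romero, Horvat, Yilmaz, Chaudhari, Delgado, Szabo. So position 4.

4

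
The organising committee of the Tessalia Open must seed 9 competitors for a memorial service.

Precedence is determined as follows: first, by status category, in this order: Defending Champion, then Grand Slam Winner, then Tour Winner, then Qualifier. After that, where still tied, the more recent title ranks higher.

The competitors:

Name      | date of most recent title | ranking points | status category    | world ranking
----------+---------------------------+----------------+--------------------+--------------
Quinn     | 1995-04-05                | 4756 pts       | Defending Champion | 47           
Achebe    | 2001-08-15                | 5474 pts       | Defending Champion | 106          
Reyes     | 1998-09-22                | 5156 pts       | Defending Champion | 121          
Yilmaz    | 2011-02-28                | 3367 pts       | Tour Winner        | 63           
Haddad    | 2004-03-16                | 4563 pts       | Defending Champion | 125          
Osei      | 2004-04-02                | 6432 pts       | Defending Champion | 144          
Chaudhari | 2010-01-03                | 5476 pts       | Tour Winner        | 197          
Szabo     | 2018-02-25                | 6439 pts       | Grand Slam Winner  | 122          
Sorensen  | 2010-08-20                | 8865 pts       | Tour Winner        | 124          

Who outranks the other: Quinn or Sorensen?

By status category: Osei, Haddad, Achebe, Reyes and Quinn (Defending Champion); then Szabo (Grand Slam Winner); then Yilmaz, Sorensen and Chaudhari (Tour Winner).
Among Osei, Haddad, Achebe, Reyes and Quinn, by date of most recent title (later first): Osei (2004-04-02) before Haddad (2004-03-16) before Achebe (2001-08-15) before Reyes (1998-09-22) before Quinn (1995-04-05).
Among Yilmaz, Sorensen and Chaudhari, by date of most recent title (later first): Yilmaz (2011-02-28) before Sorensen (2010-08-20) before Chaudhari (2010-01-03).
So Quinn takes precedence.

Quinn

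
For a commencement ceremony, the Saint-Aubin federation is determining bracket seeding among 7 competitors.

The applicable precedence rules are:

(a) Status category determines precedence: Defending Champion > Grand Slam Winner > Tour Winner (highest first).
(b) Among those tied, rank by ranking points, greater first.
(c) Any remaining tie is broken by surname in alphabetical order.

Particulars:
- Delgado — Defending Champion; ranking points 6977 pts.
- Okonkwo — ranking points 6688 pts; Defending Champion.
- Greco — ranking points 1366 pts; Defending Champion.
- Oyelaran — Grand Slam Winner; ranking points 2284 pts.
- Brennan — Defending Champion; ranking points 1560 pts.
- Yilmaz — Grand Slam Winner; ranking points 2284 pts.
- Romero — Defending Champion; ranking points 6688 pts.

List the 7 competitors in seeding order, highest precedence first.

Delgado, Okonkwo, Romero, Brennan, Greco, Oyelaran, Yilmaz

By status category: Delgado, Okonkwo, Romero, Brennan and Greco (Defending Champion); then Oyelaran and Yilmaz (Grand Slam Winner).
Among Delgado, Okonkwo, Romero, Brennan and Greco, by ranking points (higher first): Delgado (6977 pts) before Okonkwo and Romero (6688 pts) before Brennan (1560 pts) before Greco (1366 pts).
Among Okonkwo and Romero, alphabetically by surname: Okonkwo before Romero.
Oyelaran and Yilmaz both have ranking points 2284 pts, so the next rule applies.
Among Oyelaran and Yilmaz, alphabetically by surname: Oyelaran before Yilmaz.
Full order: Delgado, Okonkwo, Romero, Brennan, Greco, Oyelaran, Yilmaz.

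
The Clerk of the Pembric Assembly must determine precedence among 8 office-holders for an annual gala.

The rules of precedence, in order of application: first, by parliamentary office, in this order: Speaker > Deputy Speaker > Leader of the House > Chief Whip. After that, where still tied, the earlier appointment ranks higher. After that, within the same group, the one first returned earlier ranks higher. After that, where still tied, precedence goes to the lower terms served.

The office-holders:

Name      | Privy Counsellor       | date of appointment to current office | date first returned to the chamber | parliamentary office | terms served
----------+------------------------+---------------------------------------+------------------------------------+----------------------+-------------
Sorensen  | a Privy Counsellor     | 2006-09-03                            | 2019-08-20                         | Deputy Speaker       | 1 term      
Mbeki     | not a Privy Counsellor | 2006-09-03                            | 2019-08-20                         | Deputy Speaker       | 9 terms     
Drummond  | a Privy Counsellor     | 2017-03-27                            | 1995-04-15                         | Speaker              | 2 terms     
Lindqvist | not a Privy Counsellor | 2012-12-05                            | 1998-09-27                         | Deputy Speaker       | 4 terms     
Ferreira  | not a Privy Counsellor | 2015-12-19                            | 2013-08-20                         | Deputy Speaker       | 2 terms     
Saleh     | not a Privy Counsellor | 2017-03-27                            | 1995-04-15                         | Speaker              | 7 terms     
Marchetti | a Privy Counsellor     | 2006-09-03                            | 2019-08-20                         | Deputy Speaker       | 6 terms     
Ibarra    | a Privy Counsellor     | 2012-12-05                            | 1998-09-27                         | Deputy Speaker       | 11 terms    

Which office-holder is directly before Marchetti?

Sorensen

By parliamentary office: Drummond and Saleh (Speaker); then Sorensen, Marchetti, Mbeki, Lindqvist, Ibarra and Ferreira (Deputy Speaker).
Drummond and Saleh both have date of appointment to current office 2017-03-27, so the next rule applies.
Drummond and Saleh both have date first returned to the chamber 1995-04-15, so the next rule applies.
Among Drummond and Saleh, by terms served (lower first): Drummond (2 terms) before Saleh (7 terms).
Among Sorensen, Marchetti, Mbeki, Lindqvist, Ibarra and Ferreira, by date of appointment to current office (earlier first): Sorensen, Marchetti and Mbeki (2006-09-03) before Lindqvist and Ibarra (2012-12-05) before Ferreira (2015-12-19).
Sorensen, Marchetti and Mbeki all have date first returned to the chamber 2019-08-20, so the next rule applies.
Among Sorensen, Marchetti and Mbeki, by terms served (lower first): Sorensen (1 term) before Marchetti (6 terms) before Mbeki (9 terms).
Lindqvist and Ibarra both have date first returned to the chamber 1998-09-27, so the next rule applies.
Among Lindqvist and Ibarra, by terms served (lower first): Lindqvist (4 terms) before Ibarra (11 terms).
Order: Drummond, Saleh, Sorensen, Marchetti, Mbeki, Lindqvist, Ibarra, Ferreira.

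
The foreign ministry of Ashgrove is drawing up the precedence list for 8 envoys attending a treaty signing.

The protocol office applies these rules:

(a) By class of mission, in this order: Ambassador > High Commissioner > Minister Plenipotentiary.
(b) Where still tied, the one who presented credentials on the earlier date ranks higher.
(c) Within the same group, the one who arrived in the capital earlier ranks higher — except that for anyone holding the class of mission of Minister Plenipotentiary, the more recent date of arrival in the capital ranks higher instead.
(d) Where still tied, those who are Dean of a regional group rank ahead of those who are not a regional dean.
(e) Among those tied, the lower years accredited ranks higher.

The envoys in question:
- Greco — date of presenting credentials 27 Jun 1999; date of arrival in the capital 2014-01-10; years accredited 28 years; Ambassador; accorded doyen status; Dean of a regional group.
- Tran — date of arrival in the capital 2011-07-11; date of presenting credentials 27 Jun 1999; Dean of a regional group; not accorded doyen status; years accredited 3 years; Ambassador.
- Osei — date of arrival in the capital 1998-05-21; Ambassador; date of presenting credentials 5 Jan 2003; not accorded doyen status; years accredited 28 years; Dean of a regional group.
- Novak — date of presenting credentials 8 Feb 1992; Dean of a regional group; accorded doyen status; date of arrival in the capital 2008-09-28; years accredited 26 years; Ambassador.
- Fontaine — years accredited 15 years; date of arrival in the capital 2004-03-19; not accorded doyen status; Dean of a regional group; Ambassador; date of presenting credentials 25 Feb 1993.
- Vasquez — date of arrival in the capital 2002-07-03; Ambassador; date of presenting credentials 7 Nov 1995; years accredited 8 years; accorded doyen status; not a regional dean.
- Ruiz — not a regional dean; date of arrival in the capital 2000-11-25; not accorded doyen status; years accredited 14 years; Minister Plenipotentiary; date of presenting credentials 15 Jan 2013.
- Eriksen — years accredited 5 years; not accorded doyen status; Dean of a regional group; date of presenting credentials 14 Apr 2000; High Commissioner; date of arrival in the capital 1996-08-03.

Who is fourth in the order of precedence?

By class of mission: Novak, Fontaine, Vasquez, Tran, Greco and Osei (Ambassador); then Eriksen (High Commissioner); then Ruiz (Minister Plenipotentiary).
Among Novak, Fontaine, Vasquez, Tran, Greco and Osei, by date of presenting credentials (earlier first): Novak (8 Feb 1992) before Fontaine (25 Feb 1993) before Vasquez (7 Nov 1995) before Tran and Greco (27 Jun 1999) before Osei (5 Jan 2003).
Among Tran and Greco, by date of arrival in the capital (earlier first): Tran (2011-07-11) before Greco (2014-01-10).
Order: Novak, Fontaine, Vasquez, Tran, Greco, Osei, Eriksen, Ruiz.

Tran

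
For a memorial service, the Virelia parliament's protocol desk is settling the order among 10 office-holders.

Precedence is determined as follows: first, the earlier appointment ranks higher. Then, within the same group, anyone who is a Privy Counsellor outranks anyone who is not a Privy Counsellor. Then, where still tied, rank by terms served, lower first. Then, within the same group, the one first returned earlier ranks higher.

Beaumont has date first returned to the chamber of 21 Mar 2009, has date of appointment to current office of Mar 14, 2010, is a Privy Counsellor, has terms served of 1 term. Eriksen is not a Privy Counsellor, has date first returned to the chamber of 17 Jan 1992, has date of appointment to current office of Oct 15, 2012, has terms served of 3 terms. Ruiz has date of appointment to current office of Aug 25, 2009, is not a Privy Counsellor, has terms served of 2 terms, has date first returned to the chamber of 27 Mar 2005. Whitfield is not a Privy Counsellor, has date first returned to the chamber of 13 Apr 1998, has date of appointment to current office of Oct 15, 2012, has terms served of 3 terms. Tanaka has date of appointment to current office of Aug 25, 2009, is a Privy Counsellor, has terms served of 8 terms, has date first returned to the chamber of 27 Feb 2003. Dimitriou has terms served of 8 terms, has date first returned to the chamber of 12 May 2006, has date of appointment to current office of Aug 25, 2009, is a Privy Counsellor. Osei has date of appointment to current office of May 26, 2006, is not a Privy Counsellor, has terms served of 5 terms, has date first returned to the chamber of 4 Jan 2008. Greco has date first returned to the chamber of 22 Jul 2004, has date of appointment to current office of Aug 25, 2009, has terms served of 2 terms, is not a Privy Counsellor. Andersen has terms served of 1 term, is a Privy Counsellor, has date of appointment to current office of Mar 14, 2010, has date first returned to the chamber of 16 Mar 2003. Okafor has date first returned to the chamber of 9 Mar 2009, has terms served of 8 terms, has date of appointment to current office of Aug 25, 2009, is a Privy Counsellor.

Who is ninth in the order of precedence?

Eriksen

By date of appointment to current office (earlier first): Osei (May 26, 2006); then Tanaka, Dimitriou, Okafor, Greco and Ruiz (each Aug 25, 2009); then Andersen and Beaumont (both Mar 14, 2010); then Eriksen and Whitfield (both Oct 15, 2012).
Among Tanaka, Dimitriou, Okafor, Greco and Ruiz, a Privy Counsellor before not a Privy Counsellor: Tanaka, Dimitriou and Okafor (a Privy Counsellor) before Greco and Ruiz (not a Privy Counsellor).
Tanaka, Dimitriou and Okafor all have terms served 8 terms, so the next rule applies.
Among Tanaka, Dimitriou and Okafor, by date first returned to the chamber (earlier first): Tanaka (27 Feb 2003) before Dimitriou (12 May 2006) before Okafor (9 Mar 2009).
Greco and Ruiz both have terms served 2 terms, so the next rule applies.
Among Greco and Ruiz, by date first returned to the chamber (earlier first): Greco (22 Jul 2004) before Ruiz (27 Mar 2005).
Andersen and Beaumont are each a Privy Counsellor, so the next rule applies.
Andersen and Beaumont both have terms served 1 term, so the next rule applies.
Among Andersen and Beaumont, by date first returned to the chamber (earlier first): Andersen (16 Mar 2003) before Beaumont (21 Mar 2009).
Eriksen and Whitfield are each not a Privy Counsellor, so the next rule applies.
Eriksen and Whitfield both have terms served 3 terms, so the next rule applies.
Among Eriksen and Whitfield, by date first returned to the chamber (earlier first): Eriksen (17 Jan 1992) before Whitfield (13 Apr 1998).
Order: Osei, Tanaka, Dimitriou, Okafor, Greco, Ruiz, Andersen, Beaumont, Eriksen, Whitfield.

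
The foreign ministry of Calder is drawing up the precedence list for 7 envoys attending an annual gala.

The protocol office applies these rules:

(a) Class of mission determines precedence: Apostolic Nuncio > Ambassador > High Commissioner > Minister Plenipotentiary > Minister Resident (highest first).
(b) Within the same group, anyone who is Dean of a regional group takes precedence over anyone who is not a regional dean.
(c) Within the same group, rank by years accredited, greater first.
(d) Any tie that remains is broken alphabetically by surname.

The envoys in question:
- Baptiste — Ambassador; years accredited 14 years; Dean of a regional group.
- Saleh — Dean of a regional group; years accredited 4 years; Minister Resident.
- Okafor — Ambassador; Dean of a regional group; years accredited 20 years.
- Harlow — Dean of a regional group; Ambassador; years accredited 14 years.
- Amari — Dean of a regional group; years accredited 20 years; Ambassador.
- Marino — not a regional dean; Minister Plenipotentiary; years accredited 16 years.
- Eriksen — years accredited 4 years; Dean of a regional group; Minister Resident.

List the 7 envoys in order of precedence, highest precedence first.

By class of mission: Amari, Okafor, Baptiste and Harlow (Ambassador); then Marino (Minister Plenipotentiary); then Eriksen and Saleh (Minister Resident).
Amari, Okafor, Baptiste and Harlow are each Dean of a regional group, so the next rule applies.
Among Amari, Okafor, Baptiste and Harlow, by years accredited (higher first): Amari and Okafor (20 years) before Baptiste and Harlow (14 years).
Among Amari and Okafor, alphabetically by surname: Amari before Okafor.
Among Baptiste and Harlow, alphabetically by surname: Baptiste before Harlow.
Eriksen and Saleh are each Dean of a regional group, so the next rule applies.
Eriksen and Saleh both have years accredited 4 years, so the next rule applies.
Among Eriksen and Saleh, alphabetically by surname: Eriksen before Saleh.
Full order: Amari, Okafor, Baptiste, Harlow, Marino, Eriksen, Saleh.

Amari, Okafor, Baptiste, Harlow, Marino, Eriksen, Saleh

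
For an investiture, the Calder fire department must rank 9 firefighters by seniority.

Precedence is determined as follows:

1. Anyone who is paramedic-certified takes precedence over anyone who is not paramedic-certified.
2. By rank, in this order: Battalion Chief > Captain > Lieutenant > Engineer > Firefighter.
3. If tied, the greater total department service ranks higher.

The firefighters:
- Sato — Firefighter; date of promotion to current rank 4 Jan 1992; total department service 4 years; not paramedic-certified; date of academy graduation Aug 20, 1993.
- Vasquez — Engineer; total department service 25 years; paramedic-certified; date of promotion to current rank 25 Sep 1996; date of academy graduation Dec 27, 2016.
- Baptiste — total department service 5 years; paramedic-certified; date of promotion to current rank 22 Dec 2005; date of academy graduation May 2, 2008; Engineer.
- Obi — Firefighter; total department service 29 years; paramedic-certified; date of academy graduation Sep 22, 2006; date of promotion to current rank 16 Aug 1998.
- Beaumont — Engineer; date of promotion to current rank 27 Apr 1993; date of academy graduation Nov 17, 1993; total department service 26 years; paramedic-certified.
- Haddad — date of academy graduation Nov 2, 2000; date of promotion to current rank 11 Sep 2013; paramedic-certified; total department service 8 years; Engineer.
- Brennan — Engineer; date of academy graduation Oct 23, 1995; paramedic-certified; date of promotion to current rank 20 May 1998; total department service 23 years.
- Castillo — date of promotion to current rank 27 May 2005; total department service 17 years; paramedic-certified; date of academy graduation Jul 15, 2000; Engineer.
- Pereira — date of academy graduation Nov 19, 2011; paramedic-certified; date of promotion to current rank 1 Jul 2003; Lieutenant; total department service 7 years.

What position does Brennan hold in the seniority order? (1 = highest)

4

By the first rule: Pereira, Beaumont, Vasquez, Brennan, Castillo, Haddad, Baptiste and Obi (each paramedic-certified); then Sato (not paramedic-certified).
Among Pereira, Beaumont, Vasquez, Brennan, Castillo, Haddad, Baptiste and Obi, by rank: Pereira (Lieutenant) before Beaumont, Vasquez, Brennan, Castillo, Haddad and Baptiste (Engineer) before Obi (Firefighter).
Among Beaumont, Vasquez, Brennan, Castillo, Haddad and Baptiste, by total department service (higher first): Beaumont (26 years) before Vasquez (25 years) before Brennan (23 years) before Castillo (17 years) before Haddad (8 years) before Baptiste (5 years).
Order: Pereira, Beaumont, Vasquez, Brennan, Castillo, Haddad, Baptiste, Obi, Sato. So position 4.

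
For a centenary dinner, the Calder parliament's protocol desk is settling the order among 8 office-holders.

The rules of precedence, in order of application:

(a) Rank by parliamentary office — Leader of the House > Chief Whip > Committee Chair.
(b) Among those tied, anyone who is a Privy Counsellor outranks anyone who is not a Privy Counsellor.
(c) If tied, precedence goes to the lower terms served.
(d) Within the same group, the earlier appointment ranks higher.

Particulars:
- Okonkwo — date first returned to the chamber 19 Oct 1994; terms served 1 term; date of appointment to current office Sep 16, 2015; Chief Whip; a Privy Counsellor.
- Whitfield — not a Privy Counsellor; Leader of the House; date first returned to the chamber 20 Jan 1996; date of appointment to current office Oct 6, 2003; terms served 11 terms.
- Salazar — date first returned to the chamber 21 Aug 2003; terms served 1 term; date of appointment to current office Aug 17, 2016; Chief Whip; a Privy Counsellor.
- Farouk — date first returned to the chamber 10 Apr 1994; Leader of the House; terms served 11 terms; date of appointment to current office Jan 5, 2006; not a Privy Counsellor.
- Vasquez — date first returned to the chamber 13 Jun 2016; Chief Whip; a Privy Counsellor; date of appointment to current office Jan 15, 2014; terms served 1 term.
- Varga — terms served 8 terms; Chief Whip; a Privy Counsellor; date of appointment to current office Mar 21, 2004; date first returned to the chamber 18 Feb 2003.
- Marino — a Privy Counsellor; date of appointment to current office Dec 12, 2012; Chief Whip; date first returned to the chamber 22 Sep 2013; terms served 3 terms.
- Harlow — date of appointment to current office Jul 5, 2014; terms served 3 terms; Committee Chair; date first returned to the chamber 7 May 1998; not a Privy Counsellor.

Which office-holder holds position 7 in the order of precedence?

By parliamentary office: Whitfield and Farouk (Leader of the House); then Vasquez, Okonkwo, Salazar, Marino and Varga (Chief Whip); then Harlow (Committee Chair).
Whitfield and Farouk are each not a Privy Counsellor, so the next rule applies.
Whitfield and Farouk both have terms served 11 terms, so the next rule applies.
Among Whitfield and Farouk, by date of appointment to current office (earlier first): Whitfield (Oct 6, 2003) before Farouk (Jan 5, 2006).
Vasquez, Okonkwo, Salazar, Marino and Varga are each a Privy Counsellor, so the next rule applies.
Among Vasquez, Okonkwo, Salazar, Marino and Varga, by terms served (lower first): Vasquez, Okonkwo and Salazar (1 term) before Marino (3 terms) before Varga (8 terms).
Among Vasquez, Okonkwo and Salazar, by date of appointment to current office (earlier first): Vasquez (Jan 15, 2014) before Okonkwo (Sep 16, 2015) before Salazar (Aug 17, 2016).
Order: Whitfield, Farouk, Vasquez, Okonkwo, Salazar, Marino, Varga, Harlow.

Varga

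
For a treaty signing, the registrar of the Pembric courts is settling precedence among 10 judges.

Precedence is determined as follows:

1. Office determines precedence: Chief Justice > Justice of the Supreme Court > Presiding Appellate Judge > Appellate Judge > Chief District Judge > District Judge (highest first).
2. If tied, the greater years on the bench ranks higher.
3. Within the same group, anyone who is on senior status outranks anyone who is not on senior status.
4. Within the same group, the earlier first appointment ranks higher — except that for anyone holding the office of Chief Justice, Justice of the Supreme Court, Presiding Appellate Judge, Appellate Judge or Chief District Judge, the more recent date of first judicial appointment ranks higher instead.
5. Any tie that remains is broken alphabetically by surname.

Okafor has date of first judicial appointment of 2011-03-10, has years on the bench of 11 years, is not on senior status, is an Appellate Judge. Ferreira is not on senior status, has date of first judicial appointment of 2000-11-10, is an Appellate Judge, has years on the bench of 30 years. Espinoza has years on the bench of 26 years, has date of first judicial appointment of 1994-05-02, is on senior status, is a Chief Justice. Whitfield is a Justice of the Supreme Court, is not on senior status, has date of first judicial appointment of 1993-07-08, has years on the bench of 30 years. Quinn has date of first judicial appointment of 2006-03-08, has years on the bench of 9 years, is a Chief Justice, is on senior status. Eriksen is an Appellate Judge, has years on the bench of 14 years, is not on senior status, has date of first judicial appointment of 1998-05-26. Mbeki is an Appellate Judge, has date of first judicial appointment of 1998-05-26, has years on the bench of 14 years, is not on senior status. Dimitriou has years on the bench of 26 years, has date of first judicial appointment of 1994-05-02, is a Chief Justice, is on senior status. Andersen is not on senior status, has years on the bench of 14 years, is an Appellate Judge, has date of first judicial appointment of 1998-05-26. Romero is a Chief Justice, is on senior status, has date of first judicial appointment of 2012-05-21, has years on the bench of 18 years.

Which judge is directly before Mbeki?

Eriksen

By office: Dimitriou, Espinoza, Romero and Quinn (Chief Justice); then Whitfield (Justice of the Supreme Court); then Ferreira, Andersen, Eriksen, Mbeki and Okafor (Appellate Judge).
Among Dimitriou, Espinoza, Romero and Quinn, by years on the bench (higher first): Dimitriou and Espinoza (26 years) before Romero (18 years) before Quinn (9 years).
Dimitriou and Espinoza are each on senior status, so the next rule applies.
Dimitriou and Espinoza both have date of first judicial appointment 1994-05-02, so the next rule applies.
Among Dimitriou and Espinoza, alphabetically by surname: Dimitriou before Espinoza.
Among Ferreira, Andersen, Eriksen, Mbeki and Okafor, by years on the bench (higher first): Ferreira (30 years) before Andersen, Eriksen and Mbeki (14 years) before Okafor (11 years).
Andersen, Eriksen and Mbeki are each not on senior status, so the next rule applies.
Andersen, Eriksen and Mbeki all have date of first judicial appointment 1998-05-26, so the next rule applies.
Among Andersen, Eriksen and Mbeki, alphabetically by surname: Andersen before Eriksen before Mbeki.
Order: Dimitriou, Espinoza, Romero, Quinn, Whitfield, Ferreira, Andersen, Eriksen, Mbeki, Okafor.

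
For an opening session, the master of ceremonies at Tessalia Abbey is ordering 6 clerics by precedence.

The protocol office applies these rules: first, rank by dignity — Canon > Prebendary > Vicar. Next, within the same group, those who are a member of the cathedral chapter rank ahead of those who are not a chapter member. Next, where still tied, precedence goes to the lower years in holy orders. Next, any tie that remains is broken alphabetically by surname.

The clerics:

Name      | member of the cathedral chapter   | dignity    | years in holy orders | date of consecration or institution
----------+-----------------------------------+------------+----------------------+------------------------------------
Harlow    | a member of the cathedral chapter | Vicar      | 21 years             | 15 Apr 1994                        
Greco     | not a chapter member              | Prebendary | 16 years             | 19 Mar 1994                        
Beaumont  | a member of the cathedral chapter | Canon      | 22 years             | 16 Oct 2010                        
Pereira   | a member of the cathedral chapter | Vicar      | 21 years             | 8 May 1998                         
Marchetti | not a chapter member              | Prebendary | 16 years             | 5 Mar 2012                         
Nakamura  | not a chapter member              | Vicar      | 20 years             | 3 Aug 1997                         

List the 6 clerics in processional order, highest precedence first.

Beaumont, Greco, Marchetti, Harlow, Pereira, Nakamura

By dignity: Beaumont (Canon); then Greco and Marchetti (Prebendary); then Harlow, Pereira and Nakamura (Vicar).
Greco and Marchetti are each not a chapter member, so the next rule applies.
Greco and Marchetti both have years in holy orders 16 years, so the next rule applies.
Among Greco and Marchetti, alphabetically by surname: Greco before Marchetti.
Among Harlow, Pereira and Nakamura, a member of the cathedral chapter before not a chapter member: Harlow and Pereira (a member of the cathedral chapter) before Nakamura (not a chapter member).
Harlow and Pereira both have years in holy orders 21 years, so the next rule applies.
Among Harlow and Pereira, alphabetically by surname: Harlow before Pereira.
Full order: Beaumont, Greco, Marchetti, Harlow, Pereira, Nakamura.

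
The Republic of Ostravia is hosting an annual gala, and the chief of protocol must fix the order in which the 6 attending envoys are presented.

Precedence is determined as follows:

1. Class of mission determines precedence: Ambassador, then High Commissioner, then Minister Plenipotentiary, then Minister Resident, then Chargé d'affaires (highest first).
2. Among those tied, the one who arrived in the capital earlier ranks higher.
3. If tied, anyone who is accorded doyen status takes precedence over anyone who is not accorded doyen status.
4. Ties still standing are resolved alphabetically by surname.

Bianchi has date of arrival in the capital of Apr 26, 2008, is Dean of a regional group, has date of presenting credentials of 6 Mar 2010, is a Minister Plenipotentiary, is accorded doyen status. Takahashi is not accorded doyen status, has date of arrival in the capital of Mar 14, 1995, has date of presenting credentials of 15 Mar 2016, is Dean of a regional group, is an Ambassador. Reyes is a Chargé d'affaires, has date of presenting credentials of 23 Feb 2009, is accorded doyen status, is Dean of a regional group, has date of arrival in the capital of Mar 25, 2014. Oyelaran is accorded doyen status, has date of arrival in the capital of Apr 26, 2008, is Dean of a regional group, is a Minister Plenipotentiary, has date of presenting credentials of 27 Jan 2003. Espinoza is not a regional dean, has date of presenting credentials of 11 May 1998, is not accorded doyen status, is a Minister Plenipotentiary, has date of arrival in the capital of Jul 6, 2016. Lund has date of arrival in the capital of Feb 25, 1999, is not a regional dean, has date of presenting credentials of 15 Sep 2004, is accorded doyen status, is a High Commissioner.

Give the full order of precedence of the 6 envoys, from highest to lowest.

By class of mission: Takahashi (Ambassador); then Lund (High Commissioner); then Bianchi, Oyelaran and Espinoza (Minister Plenipotentiary); then Reyes (Chargé d'affaires).
Among Bianchi, Oyelaran and Espinoza, by date of arrival in the capital (earlier first): Bianchi and Oyelaran (Apr 26, 2008) before Espinoza (Jul 6, 2016).
Bianchi and Oyelaran are each accorded doyen status, so the next rule applies.
Among Bianchi and Oyelaran, alphabetically by surname: Bianchi before Oyelaran.
Full order: Takahashi, Lund, Bianchi, Oyelaran, Espinoza, Reyes.

Takahashi, Lund, Bianchi, Oyelaran, Espinoza, Reyes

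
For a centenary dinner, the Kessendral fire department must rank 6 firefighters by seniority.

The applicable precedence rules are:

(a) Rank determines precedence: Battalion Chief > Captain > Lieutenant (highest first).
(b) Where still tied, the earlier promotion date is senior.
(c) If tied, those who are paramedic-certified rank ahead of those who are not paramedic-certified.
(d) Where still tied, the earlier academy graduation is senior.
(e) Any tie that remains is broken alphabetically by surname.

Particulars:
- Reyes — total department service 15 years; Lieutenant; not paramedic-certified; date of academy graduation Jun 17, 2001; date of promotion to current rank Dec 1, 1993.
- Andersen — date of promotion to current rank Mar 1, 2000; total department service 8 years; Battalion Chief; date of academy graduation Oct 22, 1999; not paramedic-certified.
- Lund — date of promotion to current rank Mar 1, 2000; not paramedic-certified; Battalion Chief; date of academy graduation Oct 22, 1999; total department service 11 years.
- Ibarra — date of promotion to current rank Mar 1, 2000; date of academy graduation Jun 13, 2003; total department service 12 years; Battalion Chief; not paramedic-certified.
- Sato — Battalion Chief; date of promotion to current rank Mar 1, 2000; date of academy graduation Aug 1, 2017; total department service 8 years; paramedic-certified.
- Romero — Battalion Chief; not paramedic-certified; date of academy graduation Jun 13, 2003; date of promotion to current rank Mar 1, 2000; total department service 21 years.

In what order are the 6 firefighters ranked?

By rank: Sato, Andersen, Lund, Ibarra and Romero (Battalion Chief); then Reyes (Lieutenant).
Sato, Andersen, Lund, Ibarra and Romero all have date of promotion to current rank Mar 1, 2000, so the next rule applies.
Among Sato, Andersen, Lund, Ibarra and Romero, paramedic-certified before not paramedic-certified: Sato (paramedic-certified) before Andersen, Lund, Ibarra and Romero (not paramedic-certified).
Among Andersen, Lund, Ibarra and Romero, by date of academy graduation (earlier first): Andersen and Lund (Oct 22, 1999) before Ibarra and Romero (Jun 13, 2003).
Among Andersen and Lund, alphabetically by surname: Andersen before Lund.
Among Ibarra and Romero, alphabetically by surname: Ibarra before Romero.
Full order: Sato, Andersen, Lund, Ibarra, Romero, Reyes.

Sato, Andersen, Lund, Ibarra, Romero, Reyes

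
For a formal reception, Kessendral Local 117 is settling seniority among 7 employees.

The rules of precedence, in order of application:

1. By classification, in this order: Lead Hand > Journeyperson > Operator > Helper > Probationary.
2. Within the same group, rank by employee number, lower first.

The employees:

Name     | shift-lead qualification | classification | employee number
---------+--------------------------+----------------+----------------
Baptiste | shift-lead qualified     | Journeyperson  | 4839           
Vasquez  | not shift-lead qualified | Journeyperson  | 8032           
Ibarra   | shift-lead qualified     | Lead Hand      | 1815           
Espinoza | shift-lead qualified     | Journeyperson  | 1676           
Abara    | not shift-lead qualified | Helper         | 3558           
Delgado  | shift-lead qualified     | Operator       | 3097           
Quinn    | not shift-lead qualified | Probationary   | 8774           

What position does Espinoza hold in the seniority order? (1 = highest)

2

By classification: Ibarra (Lead Hand); then Espinoza, Baptiste and Vasquez (Journeyperson); then Delgado (Operator); then Abara (Helper); then Quinn (Probationary).
Among Espinoza, Baptiste and Vasquez, by employee number (lower first): Espinoza (1676) before Baptiste (4839) before Vasquez (8032).
Order: Ibarra, Espinoza, Baptiste, Vasquez, Delgado, Abara, Quinn. So position 2.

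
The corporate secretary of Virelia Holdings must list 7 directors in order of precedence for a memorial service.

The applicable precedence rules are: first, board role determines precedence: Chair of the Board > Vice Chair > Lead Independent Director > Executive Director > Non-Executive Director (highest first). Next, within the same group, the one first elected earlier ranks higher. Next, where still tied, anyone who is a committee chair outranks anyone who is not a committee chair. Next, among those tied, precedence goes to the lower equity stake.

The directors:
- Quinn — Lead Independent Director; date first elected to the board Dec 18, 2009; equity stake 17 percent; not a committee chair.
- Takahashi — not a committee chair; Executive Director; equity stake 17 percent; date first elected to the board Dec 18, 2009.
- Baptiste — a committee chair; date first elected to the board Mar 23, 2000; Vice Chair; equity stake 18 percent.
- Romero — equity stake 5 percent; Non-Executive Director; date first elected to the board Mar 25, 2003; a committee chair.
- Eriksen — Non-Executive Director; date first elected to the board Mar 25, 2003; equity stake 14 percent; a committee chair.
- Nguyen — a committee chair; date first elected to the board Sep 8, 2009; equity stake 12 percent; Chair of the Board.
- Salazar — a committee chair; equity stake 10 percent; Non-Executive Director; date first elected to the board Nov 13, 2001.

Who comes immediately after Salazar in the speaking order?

Romero

By board role: Nguyen (Chair of the Board); then Baptiste (Vice Chair); then Quinn (Lead Independent Director); then Takahashi (Executive Director); then Salazar, Romero and Eriksen (Non-Executive Director).
Among Salazar, Romero and Eriksen, by date first elected to the board (earlier first): Salazar (Nov 13, 2001) before Romero and Eriksen (Mar 25, 2003).
Romero and Eriksen are each a committee chair, so the next rule applies.
Among Romero and Eriksen, by equity stake (lower first): Romero (5 percent) before Eriksen (14 percent).
Order: Nguyen, Baptiste, Quinn, Takahashi, Salazar, Romero, Eriksen.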